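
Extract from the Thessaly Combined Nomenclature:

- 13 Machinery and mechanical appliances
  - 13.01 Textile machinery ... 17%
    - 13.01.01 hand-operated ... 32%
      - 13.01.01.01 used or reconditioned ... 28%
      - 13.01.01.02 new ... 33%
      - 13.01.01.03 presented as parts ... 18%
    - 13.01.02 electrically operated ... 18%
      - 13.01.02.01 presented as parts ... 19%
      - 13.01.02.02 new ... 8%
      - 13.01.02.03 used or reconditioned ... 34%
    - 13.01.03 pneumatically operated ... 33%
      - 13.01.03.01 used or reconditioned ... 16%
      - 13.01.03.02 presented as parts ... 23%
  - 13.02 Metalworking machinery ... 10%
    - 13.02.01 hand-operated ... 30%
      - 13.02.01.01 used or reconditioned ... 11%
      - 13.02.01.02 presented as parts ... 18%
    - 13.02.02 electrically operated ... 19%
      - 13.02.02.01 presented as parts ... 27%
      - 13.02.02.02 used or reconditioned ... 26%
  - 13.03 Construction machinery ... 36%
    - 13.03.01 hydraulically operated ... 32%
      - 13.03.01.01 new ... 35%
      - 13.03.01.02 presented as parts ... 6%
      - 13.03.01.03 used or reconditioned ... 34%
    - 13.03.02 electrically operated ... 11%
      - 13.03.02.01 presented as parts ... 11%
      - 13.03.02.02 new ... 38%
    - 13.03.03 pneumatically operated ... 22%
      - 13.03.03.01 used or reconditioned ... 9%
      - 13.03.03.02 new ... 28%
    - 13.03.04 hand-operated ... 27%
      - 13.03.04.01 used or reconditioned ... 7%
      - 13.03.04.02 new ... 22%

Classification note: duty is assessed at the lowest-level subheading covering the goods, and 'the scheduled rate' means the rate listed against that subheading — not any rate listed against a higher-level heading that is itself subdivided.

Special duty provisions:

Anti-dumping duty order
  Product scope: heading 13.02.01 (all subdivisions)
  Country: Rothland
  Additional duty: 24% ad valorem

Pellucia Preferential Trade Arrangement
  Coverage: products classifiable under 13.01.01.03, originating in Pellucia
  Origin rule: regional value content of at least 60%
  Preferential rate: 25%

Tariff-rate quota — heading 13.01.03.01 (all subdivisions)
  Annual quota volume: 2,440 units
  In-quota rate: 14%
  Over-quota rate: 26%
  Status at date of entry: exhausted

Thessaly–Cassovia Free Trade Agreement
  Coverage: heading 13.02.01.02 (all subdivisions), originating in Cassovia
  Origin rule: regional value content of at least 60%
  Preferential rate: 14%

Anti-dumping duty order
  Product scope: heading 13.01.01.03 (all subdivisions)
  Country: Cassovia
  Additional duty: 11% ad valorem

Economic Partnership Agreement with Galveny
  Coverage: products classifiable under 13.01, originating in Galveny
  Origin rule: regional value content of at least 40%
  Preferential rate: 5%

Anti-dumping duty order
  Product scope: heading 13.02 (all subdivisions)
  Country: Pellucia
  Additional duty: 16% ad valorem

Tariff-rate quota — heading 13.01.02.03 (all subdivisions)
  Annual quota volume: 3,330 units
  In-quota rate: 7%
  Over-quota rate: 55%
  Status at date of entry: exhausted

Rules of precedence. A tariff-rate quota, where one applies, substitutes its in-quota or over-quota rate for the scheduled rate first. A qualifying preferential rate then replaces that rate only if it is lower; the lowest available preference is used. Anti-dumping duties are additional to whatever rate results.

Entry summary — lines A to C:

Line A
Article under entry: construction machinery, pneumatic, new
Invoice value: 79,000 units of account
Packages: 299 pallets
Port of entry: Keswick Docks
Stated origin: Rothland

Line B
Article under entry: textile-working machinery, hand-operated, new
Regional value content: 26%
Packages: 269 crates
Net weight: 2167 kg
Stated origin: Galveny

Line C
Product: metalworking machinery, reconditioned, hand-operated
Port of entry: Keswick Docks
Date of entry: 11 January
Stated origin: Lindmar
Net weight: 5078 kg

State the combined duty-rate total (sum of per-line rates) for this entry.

72%

Line A: construction → 13.03; pneumatic → 13.03.03; new → 13.03.03.02. Scheduled 28%. No special measure applies. → 28%.
Line B: textile-working → 13.01; hand-operated → 13.01.01; new → 13.01.01.02. Scheduled 33%. Galveny agreement on 13.01: RVC < 40%. → 33%.
Line C: metalworking → 13.02; hand-operated → 13.02.01; reconditioned → 13.02.01.01. Scheduled 11%. No special measure applies. → 11%.
Sum: 28% + 33% + 11% = 72%.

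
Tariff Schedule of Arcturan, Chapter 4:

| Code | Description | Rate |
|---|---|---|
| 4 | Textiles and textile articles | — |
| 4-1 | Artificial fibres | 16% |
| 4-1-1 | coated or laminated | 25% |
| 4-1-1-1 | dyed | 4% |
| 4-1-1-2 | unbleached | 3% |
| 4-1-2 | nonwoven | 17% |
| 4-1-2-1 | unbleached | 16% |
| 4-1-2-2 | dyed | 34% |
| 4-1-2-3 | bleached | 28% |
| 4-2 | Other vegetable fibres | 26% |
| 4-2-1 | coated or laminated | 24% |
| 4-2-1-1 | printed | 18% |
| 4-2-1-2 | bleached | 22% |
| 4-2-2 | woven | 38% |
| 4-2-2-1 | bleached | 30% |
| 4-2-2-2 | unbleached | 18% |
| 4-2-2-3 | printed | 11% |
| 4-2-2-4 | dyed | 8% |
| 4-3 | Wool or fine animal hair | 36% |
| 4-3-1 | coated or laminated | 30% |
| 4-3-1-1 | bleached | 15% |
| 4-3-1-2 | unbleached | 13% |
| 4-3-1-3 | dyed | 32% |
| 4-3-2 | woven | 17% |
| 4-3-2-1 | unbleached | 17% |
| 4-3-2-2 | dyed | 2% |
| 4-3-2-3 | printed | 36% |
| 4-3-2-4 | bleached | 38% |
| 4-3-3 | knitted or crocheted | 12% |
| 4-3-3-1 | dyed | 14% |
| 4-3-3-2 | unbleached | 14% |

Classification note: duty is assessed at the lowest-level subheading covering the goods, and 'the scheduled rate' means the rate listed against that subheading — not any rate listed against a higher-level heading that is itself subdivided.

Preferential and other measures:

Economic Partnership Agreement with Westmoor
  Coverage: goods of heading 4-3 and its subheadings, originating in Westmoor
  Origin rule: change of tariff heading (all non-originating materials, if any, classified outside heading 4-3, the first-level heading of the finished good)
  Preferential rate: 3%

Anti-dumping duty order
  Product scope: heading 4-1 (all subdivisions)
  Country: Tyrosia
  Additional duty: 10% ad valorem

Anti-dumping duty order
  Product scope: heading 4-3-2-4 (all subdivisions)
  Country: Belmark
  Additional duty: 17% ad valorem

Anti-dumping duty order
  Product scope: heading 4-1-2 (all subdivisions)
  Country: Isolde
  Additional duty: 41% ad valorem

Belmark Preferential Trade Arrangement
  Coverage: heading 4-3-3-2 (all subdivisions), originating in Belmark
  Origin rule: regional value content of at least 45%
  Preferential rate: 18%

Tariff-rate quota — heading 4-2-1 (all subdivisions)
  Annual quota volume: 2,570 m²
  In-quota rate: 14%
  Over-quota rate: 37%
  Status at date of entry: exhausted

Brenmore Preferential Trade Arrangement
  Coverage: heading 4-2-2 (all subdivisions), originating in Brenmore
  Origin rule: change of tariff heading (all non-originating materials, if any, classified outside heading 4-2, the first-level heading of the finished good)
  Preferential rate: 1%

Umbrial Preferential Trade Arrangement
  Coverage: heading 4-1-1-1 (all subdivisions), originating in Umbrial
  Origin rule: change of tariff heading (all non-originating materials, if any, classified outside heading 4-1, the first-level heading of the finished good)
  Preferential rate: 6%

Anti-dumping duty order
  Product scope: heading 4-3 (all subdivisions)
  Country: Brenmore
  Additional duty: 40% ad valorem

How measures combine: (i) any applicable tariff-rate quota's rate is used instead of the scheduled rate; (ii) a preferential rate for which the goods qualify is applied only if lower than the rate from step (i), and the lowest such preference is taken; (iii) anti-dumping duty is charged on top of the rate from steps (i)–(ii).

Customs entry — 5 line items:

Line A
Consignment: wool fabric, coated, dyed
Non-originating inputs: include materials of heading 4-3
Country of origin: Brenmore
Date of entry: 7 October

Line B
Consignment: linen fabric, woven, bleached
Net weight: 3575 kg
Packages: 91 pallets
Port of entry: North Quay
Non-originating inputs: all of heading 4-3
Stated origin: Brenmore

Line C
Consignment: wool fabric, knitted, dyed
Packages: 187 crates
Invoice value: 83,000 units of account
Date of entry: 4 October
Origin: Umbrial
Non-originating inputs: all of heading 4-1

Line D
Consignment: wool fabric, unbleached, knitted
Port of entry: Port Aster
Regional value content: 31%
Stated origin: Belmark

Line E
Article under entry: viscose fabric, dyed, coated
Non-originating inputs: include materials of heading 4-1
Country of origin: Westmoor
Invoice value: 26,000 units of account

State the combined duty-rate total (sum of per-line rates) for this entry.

Line A: wool → 4-3; coated → 4-3-1; dyed → 4-3-1-3. Scheduled 32%. Brenmore agreement on 4-2-2: 4-3-1-3 not covered; anti-dumping (Brenmore, 4-3): +40%; total 32% + 40% = 72%. → 72%.
Line B: linen → 4-2; woven → 4-2-2; bleached → 4-2-2-1. Scheduled 30%. Brenmore agreement on 4-2-2: CTH met → 1% available; preferential 1%. → 1%.
Line C: wool → 4-3; knitted → 4-3-3; dyed → 4-3-3-1. Scheduled 14%. Umbrial agreement on 4-1-1-1: 4-3-3-1 not covered. → 14%.
Line D: wool → 4-3; knitted → 4-3-3; unbleached → 4-3-3-2. Scheduled 14%. Belmark agreement on 4-3-3-2: RVC < 45%. → 14%.
Line E: viscose → 4-1; coated → 4-1-1; dyed → 4-1-1-1. Scheduled 4%. Westmoor agreement on 4-3: 4-1-1-1 not covered. → 4%.
Sum: 72% + 1% + 14% + 14% + 4% = 105%.

105%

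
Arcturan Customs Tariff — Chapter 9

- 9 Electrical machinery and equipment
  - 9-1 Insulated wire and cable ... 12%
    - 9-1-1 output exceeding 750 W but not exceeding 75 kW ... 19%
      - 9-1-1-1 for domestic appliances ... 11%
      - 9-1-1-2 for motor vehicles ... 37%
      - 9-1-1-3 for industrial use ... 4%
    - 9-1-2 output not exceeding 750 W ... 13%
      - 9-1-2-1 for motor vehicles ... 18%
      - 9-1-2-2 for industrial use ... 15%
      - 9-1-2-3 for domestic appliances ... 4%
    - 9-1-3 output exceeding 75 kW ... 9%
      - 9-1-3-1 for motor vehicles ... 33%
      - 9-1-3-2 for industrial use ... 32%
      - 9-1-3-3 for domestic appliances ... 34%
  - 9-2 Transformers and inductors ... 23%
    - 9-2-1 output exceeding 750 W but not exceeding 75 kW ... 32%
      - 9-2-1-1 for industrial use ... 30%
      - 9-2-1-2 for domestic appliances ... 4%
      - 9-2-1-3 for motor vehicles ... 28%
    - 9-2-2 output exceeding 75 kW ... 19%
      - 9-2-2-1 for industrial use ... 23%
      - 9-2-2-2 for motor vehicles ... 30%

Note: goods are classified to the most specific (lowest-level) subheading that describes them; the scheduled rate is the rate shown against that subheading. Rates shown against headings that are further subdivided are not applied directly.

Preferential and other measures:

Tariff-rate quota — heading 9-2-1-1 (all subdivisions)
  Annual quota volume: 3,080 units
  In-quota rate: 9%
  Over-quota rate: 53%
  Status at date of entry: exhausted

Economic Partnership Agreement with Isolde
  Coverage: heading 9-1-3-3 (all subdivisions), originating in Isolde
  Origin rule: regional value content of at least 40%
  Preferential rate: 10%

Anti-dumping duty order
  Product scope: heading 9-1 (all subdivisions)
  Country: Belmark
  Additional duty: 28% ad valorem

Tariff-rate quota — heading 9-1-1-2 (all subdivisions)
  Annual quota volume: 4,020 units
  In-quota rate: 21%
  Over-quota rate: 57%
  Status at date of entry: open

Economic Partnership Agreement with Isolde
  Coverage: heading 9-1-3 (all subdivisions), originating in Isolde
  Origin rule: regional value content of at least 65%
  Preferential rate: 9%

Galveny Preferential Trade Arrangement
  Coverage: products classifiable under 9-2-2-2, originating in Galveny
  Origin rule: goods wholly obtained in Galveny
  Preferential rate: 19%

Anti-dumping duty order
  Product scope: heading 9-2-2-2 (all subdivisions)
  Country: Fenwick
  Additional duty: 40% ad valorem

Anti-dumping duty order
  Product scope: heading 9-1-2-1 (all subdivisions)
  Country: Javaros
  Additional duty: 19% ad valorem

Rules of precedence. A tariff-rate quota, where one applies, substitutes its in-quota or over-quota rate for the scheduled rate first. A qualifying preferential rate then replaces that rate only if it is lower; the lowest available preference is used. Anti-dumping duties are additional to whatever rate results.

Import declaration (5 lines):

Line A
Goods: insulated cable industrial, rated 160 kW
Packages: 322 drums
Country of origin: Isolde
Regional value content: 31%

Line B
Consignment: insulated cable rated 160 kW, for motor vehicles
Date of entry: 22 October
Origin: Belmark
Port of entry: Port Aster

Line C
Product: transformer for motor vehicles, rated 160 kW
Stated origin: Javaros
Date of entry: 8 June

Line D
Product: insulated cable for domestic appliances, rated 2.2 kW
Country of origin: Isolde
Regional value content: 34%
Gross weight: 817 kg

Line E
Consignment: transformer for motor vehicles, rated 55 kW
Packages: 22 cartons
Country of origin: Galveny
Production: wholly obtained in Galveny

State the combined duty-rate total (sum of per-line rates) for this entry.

162%

Line A: insulated cable → 9-1; rated 160 kW → 9-1-3; industrial → 9-1-3-2. Scheduled 32%. Isolde agreement on 9-1-3-3: 9-1-3-2 not covered; Isolde agreement on 9-1-3: RVC < 65%. → 32%.
Line B: insulated cable → 9-1; rated 160 kW → 9-1-3; for motor vehicles → 9-1-3-1. Scheduled 33%. anti-dumping (Belmark, 9-1): +28%; total 33% + 28% = 61%. → 61%.
Line C: transformer → 9-2; rated 160 kW → 9-2-2; for motor vehicles → 9-2-2-2. Scheduled 30%. No special measure applies. → 30%.
Line D: insulated cable → 9-1; rated 2.2 kW → 9-1-1; for domestic appliances → 9-1-1-1. Scheduled 11%. Isolde agreement on 9-1-3-3: 9-1-1-1 not covered; Isolde agreement on 9-1-3: 9-1-1-1 not covered. → 11%.
Line E: transformer → 9-2; rated 55 kW → 9-2-1; for motor vehicles → 9-2-1-3. Scheduled 28%. Galveny agreement on 9-2-2-2: 9-2-1-3 not covered. → 28%.
Sum: 32% + 61% + 30% + 11% + 28% = 162%.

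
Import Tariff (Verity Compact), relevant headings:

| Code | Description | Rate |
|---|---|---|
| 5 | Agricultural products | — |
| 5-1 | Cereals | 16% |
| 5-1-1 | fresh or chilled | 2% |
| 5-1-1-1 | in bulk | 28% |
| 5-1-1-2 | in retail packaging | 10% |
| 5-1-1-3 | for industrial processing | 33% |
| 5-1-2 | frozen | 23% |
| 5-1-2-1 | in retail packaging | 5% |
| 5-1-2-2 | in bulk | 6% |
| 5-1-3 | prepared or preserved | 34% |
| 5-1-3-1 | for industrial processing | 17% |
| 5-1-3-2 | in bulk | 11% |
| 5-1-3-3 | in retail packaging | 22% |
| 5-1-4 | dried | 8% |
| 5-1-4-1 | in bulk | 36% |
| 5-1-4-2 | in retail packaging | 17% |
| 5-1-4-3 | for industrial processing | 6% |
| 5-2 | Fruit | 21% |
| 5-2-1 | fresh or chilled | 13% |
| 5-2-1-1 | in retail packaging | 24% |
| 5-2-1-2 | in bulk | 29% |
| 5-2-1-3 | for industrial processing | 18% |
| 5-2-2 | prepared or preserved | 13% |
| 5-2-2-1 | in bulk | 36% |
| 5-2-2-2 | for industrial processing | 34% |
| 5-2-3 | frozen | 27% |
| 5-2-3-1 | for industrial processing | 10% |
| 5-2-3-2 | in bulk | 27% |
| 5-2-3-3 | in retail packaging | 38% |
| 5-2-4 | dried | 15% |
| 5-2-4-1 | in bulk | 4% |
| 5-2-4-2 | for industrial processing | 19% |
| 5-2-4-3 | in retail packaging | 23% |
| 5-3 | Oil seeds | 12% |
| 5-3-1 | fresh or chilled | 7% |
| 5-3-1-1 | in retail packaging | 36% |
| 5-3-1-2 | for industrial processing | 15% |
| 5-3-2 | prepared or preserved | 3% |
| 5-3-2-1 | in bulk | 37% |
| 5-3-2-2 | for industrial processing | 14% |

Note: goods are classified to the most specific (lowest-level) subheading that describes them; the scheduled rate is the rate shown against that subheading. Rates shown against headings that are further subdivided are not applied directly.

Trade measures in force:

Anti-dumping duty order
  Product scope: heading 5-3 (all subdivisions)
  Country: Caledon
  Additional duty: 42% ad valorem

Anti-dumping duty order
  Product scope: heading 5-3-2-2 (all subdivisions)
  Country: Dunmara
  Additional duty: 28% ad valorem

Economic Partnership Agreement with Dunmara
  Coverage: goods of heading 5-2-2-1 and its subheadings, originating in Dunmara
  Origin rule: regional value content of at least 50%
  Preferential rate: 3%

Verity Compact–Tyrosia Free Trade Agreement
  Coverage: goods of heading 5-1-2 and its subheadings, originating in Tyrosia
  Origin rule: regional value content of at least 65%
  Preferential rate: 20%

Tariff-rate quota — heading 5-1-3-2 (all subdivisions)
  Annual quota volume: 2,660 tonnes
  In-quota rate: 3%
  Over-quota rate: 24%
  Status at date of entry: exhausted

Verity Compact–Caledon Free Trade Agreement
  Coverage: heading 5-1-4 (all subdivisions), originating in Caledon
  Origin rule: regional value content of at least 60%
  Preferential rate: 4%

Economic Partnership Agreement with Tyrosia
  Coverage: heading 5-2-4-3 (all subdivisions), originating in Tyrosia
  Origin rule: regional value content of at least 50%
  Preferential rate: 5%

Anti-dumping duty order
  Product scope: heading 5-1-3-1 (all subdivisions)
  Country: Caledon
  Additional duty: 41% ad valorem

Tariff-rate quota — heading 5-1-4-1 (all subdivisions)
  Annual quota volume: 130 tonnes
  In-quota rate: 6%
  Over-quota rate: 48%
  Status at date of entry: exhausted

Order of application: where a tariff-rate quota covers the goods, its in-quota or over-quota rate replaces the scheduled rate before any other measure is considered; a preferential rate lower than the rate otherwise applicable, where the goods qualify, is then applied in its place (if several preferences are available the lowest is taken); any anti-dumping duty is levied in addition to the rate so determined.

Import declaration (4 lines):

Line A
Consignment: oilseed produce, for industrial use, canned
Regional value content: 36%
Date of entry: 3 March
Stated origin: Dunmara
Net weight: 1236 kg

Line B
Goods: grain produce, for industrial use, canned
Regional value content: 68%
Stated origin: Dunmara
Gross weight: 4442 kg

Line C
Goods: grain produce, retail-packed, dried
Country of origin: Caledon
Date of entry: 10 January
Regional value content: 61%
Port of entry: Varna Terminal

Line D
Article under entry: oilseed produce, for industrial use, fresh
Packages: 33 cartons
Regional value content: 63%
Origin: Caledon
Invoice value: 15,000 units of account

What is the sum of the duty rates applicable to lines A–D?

Line A: oilseed → 5-3; canned → 5-3-2; for industrial use → 5-3-2-2. Scheduled 14%. Dunmara agreement on 5-2-2-1: 5-3-2-2 not covered; anti-dumping (Dunmara, 5-3-2-2): +28%; total 14% + 28% = 42%. → 42%.
Line B: grain → 5-1; canned → 5-1-3; for industrial use → 5-1-3-1. Scheduled 17%. Dunmara agreement on 5-2-2-1: 5-1-3-1 not covered. → 17%.
Line C: grain → 5-1; dried → 5-1-4; retail-packed → 5-1-4-2. Scheduled 17%. Caledon agreement on 5-1-4: RVC ≥ 60% → 4% available; preferential 4%. → 4%.
Line D: oilseed → 5-3; fresh → 5-3-1; for industrial use → 5-3-1-2. Scheduled 15%. Caledon agreement on 5-1-4: 5-3-1-2 not covered; anti-dumping (Caledon, 5-3): +42%; total 15% + 42% = 57%. → 57%.
Sum: 42% + 17% + 4% + 57% = 120%.

120%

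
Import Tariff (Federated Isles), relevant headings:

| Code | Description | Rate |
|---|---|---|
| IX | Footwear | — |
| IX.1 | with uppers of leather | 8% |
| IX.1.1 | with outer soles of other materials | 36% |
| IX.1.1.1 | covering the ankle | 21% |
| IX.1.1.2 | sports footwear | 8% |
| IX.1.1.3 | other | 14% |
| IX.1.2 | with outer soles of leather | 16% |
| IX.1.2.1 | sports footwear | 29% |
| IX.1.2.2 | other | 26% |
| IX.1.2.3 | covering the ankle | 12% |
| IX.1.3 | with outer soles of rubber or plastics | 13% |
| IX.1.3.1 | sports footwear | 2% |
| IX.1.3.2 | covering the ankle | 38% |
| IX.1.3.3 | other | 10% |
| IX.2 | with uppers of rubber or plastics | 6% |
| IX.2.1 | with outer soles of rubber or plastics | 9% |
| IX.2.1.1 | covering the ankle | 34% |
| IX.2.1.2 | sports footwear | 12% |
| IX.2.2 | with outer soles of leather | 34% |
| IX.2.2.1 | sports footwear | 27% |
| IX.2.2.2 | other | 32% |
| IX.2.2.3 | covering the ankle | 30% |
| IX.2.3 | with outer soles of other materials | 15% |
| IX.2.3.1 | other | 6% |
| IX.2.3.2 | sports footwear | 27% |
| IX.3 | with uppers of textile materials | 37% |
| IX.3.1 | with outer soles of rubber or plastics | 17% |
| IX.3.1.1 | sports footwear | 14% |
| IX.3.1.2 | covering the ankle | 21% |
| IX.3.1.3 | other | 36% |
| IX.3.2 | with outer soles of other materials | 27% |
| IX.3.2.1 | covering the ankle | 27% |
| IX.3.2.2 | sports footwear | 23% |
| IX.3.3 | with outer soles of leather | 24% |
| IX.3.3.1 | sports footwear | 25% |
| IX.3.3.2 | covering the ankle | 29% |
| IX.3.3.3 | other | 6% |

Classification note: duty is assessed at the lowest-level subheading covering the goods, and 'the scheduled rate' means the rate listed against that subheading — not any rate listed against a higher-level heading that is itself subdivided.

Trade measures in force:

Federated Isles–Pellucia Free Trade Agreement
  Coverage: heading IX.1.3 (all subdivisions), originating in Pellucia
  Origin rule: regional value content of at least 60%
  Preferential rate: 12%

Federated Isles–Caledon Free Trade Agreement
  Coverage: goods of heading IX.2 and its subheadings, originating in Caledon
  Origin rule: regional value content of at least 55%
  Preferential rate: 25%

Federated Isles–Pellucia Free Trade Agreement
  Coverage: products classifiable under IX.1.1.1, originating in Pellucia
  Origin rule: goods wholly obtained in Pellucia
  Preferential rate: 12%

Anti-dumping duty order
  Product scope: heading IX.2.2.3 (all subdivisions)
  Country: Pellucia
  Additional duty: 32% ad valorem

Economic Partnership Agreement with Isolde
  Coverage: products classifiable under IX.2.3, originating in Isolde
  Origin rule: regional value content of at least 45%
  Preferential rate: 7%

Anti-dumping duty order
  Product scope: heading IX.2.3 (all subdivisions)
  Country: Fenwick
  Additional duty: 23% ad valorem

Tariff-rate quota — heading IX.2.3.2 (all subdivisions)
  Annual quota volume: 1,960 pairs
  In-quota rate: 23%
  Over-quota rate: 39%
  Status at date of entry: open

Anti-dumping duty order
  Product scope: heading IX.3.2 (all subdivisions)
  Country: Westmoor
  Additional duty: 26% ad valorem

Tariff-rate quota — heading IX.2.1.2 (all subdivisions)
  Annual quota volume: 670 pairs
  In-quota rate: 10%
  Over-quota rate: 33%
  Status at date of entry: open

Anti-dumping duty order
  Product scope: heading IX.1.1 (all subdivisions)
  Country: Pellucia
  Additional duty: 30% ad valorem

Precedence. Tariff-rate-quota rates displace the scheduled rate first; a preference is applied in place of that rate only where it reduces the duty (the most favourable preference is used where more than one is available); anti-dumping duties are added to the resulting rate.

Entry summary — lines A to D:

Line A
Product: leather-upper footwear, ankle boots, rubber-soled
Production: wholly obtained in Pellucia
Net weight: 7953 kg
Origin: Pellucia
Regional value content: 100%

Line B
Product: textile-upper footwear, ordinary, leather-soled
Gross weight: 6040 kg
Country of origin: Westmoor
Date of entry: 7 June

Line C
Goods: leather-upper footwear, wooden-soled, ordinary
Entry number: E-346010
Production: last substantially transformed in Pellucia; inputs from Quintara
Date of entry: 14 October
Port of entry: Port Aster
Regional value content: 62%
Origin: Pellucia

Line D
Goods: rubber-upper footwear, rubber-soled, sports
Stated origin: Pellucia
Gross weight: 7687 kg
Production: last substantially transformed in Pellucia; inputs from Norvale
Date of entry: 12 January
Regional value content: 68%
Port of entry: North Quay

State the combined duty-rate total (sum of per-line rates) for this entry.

72%

Line A: leather-upper → IX.1; rubber-soled → IX.1.3; ankle boots → IX.1.3.2. Scheduled 38%. Pellucia agreement on IX.1.3: RVC ≥ 60% → 12% available; Pellucia agreement on IX.1.1.1: IX.1.3.2 not covered; preferential 12%. → 12%.
Line B: textile-upper → IX.3; leather-soled → IX.3.3; ordinary → IX.3.3.3. Scheduled 6%. No special measure applies. → 6%.
Line C: leather-upper → IX.1; wooden-soled → IX.1.1; ordinary → IX.1.1.3. Scheduled 14%. Pellucia agreement on IX.1.3: IX.1.1.3 not covered; Pellucia agreement on IX.1.1.1: IX.1.1.3 not covered; anti-dumping (Pellucia, IX.1.1): +30%; total 14% + 30% = 44%. → 44%.
Line D: rubber-upper → IX.2; rubber-soled → IX.2.1; sports → IX.2.1.2. Scheduled 12%. quota on IX.2.1.2 open → in-quota 10%; Pellucia agreement on IX.1.3: IX.2.1.2 not covered; Pellucia agreement on IX.1.1.1: IX.2.1.2 not covered. → 10%.
Sum: 12% + 6% + 44% + 10% = 72%.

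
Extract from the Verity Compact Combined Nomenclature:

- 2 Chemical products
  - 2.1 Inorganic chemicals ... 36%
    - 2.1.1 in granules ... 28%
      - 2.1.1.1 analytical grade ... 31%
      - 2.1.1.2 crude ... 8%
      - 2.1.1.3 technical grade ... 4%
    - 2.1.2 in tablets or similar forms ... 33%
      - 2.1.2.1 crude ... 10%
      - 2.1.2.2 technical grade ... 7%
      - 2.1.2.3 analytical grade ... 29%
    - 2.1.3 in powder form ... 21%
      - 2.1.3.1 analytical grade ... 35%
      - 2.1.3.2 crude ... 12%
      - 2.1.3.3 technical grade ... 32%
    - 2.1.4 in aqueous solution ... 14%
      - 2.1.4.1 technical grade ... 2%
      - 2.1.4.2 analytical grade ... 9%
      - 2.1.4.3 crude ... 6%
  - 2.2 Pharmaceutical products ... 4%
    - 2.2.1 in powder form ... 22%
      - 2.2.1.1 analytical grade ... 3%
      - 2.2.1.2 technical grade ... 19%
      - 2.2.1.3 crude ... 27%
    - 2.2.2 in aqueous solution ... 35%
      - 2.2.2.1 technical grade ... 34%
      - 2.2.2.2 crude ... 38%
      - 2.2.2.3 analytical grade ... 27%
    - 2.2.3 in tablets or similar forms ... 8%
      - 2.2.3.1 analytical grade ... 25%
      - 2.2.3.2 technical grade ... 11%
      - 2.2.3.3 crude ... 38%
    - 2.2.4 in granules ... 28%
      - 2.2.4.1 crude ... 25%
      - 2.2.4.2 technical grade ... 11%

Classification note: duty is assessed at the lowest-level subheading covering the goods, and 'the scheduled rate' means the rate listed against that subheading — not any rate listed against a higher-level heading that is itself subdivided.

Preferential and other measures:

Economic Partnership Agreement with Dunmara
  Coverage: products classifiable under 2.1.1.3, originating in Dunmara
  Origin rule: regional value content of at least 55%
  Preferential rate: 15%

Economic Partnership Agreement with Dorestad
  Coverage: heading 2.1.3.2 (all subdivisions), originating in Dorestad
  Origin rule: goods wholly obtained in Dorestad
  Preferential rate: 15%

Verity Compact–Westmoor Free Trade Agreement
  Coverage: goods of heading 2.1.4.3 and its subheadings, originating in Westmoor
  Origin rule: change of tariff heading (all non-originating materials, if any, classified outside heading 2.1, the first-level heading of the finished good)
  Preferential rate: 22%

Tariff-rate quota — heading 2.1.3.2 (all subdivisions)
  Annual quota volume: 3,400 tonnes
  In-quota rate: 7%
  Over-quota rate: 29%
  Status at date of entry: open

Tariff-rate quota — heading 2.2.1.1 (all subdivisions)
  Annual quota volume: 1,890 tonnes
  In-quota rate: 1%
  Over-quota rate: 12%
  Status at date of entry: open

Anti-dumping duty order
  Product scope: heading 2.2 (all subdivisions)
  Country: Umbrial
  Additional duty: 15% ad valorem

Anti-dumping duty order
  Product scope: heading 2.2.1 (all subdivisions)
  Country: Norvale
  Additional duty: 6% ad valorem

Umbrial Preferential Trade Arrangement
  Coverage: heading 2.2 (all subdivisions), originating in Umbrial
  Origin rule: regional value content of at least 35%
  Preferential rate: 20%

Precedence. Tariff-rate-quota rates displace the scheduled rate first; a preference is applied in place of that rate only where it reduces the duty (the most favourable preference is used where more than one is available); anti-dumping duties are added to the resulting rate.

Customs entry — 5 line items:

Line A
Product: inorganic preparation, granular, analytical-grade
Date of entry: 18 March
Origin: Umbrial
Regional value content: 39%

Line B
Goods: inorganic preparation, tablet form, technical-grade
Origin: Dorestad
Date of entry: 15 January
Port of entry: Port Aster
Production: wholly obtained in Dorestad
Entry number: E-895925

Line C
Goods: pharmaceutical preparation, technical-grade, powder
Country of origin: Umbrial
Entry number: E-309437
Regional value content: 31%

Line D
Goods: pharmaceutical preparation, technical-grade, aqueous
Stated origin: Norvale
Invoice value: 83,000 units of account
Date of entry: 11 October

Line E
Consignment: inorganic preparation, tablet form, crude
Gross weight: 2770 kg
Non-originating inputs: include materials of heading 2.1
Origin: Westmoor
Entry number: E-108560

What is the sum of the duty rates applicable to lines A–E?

Line A: inorganic → 2.1; granular → 2.1.1; analytical-grade → 2.1.1.1. Scheduled 31%. Umbrial agreement on 2.2: 2.1.1.1 not covered. → 31%.
Line B: inorganic → 2.1; tablet form → 2.1.2; technical-grade → 2.1.2.2. Scheduled 7%. Dorestad agreement on 2.1.3.2: 2.1.2.2 not covered. → 7%.
Line C: pharmaceutical → 2.2; powder → 2.2.1; technical-grade → 2.2.1.2. Scheduled 19%. Umbrial agreement on 2.2: RVC < 35%; anti-dumping (Umbrial, 2.2): +15%; total 19% + 15% = 34%. → 34%.
Line D: pharmaceutical → 2.2; aqueous → 2.2.2; technical-grade → 2.2.2.1. Scheduled 34%. No special measure applies. → 34%.
Line E: inorganic → 2.1; tablet form → 2.1.2; crude → 2.1.2.1. Scheduled 10%. Westmoor agreement on 2.1.4.3: 2.1.2.1 not covered. → 10%.
Sum: 31% + 7% + 34% + 34% + 10% = 116%.

116%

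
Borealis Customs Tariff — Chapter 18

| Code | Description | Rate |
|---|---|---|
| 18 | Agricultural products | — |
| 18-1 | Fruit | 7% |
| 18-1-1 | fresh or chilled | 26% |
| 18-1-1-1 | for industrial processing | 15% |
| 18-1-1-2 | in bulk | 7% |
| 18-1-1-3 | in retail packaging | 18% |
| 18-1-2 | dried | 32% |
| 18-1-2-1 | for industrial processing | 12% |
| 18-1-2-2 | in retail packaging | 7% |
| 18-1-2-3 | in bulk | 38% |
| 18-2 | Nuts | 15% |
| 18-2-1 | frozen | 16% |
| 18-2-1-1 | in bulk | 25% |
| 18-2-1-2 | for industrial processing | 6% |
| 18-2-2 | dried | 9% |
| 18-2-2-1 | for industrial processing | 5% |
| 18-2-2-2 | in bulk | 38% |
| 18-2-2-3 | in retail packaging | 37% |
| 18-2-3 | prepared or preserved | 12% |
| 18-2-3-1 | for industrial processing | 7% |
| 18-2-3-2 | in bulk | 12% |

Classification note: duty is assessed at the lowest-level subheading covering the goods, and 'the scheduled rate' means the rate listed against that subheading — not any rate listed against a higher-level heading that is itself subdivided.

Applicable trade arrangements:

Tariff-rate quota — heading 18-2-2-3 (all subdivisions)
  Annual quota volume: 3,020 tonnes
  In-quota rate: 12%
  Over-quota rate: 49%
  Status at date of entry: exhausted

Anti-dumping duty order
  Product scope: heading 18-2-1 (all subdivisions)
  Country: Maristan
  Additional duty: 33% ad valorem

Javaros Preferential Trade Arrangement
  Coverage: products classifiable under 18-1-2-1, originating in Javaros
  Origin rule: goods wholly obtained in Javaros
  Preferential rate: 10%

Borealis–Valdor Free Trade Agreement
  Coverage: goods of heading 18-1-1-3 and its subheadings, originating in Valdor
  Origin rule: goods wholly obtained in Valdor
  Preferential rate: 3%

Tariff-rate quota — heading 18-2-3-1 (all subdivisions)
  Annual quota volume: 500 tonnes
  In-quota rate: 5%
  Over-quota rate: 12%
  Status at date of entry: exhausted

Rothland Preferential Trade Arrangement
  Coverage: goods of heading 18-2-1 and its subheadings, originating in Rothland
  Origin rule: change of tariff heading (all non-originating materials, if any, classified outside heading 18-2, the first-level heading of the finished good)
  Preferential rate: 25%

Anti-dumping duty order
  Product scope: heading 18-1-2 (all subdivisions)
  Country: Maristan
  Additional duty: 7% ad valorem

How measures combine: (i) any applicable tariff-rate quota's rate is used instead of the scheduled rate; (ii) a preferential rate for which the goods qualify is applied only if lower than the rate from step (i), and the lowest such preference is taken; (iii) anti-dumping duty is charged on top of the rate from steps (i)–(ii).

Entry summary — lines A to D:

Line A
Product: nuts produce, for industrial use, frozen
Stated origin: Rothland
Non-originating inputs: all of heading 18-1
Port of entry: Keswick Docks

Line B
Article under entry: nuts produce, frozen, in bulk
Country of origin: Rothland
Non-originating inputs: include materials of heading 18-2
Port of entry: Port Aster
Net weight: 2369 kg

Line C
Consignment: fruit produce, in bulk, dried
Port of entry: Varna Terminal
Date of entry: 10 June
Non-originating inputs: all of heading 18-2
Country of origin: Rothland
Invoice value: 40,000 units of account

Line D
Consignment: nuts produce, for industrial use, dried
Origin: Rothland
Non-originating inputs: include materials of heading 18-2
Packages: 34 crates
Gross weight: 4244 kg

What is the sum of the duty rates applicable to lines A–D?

Line A: nuts → 18-2; frozen → 18-2-1; for industrial use → 18-2-1-2. Scheduled 6%. Rothland agreement on 18-2-1: CTH met → 25% available; preference 25% not lower than 6% → no reduction. → 6%.
Line B: nuts → 18-2; frozen → 18-2-1; in bulk → 18-2-1-1. Scheduled 25%. Rothland agreement on 18-2-1: CTH not met. → 25%.
Line C: fruit → 18-1; dried → 18-1-2; in bulk → 18-1-2-3. Scheduled 38%. Rothland agreement on 18-2-1: 18-1-2-3 not covered. → 38%.
Line D: nuts → 18-2; dried → 18-2-2; for industrial use → 18-2-2-1. Scheduled 5%. Rothland agreement on 18-2-1: 18-2-2-1 not covered. → 5%.
Sum: 6% + 25% + 38% + 5% = 74%.

74%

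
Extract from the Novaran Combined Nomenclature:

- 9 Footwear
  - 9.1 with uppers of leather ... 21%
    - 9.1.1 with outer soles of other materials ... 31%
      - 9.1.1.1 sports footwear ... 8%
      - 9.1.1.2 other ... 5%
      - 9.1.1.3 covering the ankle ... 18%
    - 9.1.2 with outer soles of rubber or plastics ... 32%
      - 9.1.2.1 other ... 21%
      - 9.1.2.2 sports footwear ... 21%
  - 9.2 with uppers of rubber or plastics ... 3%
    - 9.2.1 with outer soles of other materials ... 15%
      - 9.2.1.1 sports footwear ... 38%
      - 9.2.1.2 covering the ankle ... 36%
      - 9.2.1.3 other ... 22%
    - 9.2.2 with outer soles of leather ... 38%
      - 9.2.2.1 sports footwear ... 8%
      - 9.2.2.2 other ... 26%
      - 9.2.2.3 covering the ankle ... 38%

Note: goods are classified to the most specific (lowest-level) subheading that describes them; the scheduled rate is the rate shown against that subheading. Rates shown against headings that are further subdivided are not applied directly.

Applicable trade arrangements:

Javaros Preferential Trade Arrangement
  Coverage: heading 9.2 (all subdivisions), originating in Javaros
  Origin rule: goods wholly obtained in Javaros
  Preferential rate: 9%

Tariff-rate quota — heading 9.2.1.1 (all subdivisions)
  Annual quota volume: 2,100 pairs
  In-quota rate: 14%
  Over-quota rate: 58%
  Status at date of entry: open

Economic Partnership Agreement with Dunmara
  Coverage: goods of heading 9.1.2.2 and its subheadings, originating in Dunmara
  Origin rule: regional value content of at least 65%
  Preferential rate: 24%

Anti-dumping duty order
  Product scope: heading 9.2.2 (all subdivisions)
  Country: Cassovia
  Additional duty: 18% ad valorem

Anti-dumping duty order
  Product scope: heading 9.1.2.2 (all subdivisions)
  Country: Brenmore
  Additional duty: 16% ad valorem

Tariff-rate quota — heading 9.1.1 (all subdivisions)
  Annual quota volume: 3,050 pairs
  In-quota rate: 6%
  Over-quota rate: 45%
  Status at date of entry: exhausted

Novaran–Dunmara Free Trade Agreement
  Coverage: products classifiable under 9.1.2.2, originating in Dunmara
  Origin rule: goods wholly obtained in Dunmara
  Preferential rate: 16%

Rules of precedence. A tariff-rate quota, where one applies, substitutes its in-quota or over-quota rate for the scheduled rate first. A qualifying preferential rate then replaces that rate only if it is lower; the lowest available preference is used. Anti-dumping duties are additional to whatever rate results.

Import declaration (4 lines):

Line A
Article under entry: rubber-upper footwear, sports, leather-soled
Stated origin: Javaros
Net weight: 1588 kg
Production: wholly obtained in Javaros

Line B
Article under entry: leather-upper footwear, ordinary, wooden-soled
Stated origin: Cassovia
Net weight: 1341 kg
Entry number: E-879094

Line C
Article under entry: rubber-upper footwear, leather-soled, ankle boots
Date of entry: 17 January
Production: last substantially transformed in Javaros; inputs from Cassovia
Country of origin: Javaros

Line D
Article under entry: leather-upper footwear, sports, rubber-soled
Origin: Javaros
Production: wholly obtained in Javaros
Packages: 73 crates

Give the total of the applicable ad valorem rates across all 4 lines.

Line A: rubber-upper → 9.2; leather-soled → 9.2.2; sports → 9.2.2.1. Scheduled 8%. Javaros agreement on 9.2: wholly obtained → 9% available; preference 9% not lower than 8% → no reduction. → 8%.
Line B: leather-upper → 9.1; wooden-soled → 9.1.1; ordinary → 9.1.1.2. Scheduled 5%. quota on 9.1.1 exhausted → over-quota 45%. → 45%.
Line C: rubber-upper → 9.2; leather-soled → 9.2.2; ankle boots → 9.2.2.3. Scheduled 38%. Javaros agreement on 9.2: not wholly obtained. → 38%.
Line D: leather-upper → 9.1; rubber-soled → 9.1.2; sports → 9.1.2.2. Scheduled 21%. Javaros agreement on 9.2: 9.1.2.2 not covered. → 21%.
Sum: 8% + 45% + 38% + 21% = 112%.

112%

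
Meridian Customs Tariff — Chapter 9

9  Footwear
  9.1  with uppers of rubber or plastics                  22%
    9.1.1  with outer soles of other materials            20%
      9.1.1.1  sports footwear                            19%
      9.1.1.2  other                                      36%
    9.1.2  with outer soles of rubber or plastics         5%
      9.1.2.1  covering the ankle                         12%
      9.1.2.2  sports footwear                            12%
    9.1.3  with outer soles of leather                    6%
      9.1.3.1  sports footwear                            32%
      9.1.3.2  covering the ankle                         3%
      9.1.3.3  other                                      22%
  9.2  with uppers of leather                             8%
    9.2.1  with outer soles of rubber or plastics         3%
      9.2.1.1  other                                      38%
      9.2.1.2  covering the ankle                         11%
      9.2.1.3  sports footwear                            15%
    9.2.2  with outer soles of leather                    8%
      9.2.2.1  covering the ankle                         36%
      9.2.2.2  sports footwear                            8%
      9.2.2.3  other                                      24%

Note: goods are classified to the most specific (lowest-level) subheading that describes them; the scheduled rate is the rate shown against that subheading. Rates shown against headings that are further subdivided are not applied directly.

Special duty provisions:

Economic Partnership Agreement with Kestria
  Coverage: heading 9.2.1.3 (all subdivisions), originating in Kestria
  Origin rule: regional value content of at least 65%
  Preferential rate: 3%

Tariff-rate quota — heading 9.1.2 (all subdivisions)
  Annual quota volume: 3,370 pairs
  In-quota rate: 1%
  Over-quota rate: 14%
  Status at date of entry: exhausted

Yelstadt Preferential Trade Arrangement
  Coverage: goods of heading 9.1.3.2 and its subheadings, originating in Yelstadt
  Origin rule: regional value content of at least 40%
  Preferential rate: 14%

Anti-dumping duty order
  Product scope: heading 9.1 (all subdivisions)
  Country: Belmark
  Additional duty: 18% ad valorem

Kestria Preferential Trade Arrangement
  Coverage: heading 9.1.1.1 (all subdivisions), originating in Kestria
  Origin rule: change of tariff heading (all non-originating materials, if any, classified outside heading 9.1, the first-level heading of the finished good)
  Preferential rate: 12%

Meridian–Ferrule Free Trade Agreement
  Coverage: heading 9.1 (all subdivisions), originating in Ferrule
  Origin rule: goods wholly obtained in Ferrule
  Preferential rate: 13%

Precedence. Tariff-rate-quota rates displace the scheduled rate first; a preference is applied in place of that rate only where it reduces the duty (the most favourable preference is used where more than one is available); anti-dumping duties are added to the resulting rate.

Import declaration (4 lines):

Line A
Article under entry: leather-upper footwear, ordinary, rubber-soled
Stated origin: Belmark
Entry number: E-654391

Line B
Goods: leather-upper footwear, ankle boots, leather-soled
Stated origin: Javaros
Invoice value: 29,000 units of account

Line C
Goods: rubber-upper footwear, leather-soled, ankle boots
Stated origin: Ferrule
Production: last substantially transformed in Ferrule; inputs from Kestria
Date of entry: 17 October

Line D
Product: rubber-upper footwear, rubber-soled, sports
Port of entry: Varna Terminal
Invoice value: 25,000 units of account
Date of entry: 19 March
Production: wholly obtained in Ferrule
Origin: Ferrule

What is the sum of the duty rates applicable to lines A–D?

90%

Line A: leather-upper → 9.2; rubber-soled → 9.2.1; ordinary → 9.2.1.1. Scheduled 38%. No special measure applies. → 38%.
Line B: leather-upper → 9.2; leather-soled → 9.2.2; ankle boots → 9.2.2.1. Scheduled 36%. No special measure applies. → 36%.
Line C: rubber-upper → 9.1; leather-soled → 9.1.3; ankle boots → 9.1.3.2. Scheduled 3%. Ferrule agreement on 9.1: not wholly obtained. → 3%.
Line D: rubber-upper → 9.1; rubber-soled → 9.1.2; sports → 9.1.2.2. Scheduled 12%. quota on 9.1.2 exhausted → over-quota 14%; Ferrule agreement on 9.1: wholly obtained → 13% available; preferential 13%. → 13%.
Sum: 38% + 36% + 3% + 13% = 90%.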